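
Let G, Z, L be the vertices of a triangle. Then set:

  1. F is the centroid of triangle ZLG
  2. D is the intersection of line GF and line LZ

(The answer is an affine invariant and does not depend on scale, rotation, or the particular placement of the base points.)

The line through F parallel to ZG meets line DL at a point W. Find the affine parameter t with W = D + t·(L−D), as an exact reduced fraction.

t = -1/3

Work in coordinates with G = (0, 0), Z = (1, 0), L = (0, 1).
1. F is the centroid of triangle ZLG ⇒ F = (1/3, 1/3)
2. D is the intersection of line GF and line LZ ⇒ D = (1/2, 1/2)
through F parallel to ZG: direction (-1, 0); meets DL at W = (2/3, 1/3)
W = D + t·(L−D) with t = -1/3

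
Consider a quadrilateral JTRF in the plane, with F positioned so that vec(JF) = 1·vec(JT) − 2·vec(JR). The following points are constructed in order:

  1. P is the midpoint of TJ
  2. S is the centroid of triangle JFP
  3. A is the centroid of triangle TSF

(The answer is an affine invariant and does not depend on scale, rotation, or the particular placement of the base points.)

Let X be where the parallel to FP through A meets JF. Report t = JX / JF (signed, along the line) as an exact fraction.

t = 11/9

Assign J = (0, 0), T = (1, 0), R = (0, 1), F = (1, -2) — the answer is frame-independent, so this choice is without loss of generality.
1. P is the midpoint of TJ ⇒ P = (1/2, 0)
2. S is the centroid of triangle JFP ⇒ S = (1/2, -2/3)
3. A is the centroid of triangle TSF ⇒ A = (5/6, -8/9)
through A parallel to FP: direction (-1/2, 2); meets JF at X = (11/9, -22/9)
X = J + t·(F−J) with t = 11/9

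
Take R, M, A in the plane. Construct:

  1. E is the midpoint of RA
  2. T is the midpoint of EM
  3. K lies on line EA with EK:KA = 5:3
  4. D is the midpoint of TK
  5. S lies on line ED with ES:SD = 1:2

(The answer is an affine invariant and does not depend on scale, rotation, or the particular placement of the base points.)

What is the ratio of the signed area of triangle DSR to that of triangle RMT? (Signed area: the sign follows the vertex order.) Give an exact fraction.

[DSR]:[RMT] = 1/3

Choose coordinates R = (0, 0), M = (1, 0), A = (0, 1).
1. E is the midpoint of RA ⇒ E = (0, 1/2)
2. T is the midpoint of EM ⇒ T = (1/2, 1/4)
3. K lies on line EA with EK:KA = 5:3 ⇒ K = (0, 13/16)
4. D is the midpoint of TK ⇒ D = (1/4, 17/32)
5. S lies on line ED with ES:SD = 1:2 ⇒ S = (1/12, 49/96)
2·[DSR] = 1/12, 2·[RMT] = 1/4
[DSR]:[RMT] = 1/12:1/4 = 1/3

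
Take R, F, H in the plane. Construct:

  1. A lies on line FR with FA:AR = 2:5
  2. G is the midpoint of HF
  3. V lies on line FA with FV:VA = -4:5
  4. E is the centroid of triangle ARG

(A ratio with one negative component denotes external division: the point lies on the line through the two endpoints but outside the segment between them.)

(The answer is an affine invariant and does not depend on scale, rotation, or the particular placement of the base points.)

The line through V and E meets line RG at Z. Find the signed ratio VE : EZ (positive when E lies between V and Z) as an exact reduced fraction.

Assign R = (0, 0), F = (1, 0), H = (0, 1) — the answer is frame-independent, so this choice is without loss of generality.
1. A lies on line FR with FA:AR = 2:5 ⇒ A = (5/7, 0)
2. G is the midpoint of HF ⇒ G = (1/2, 1/2)
3. V lies on line FA with FV:VA = -4:5 ⇒ V = (15/7, 0)
4. E is the centroid of triangle ARG ⇒ E = (17/42, 1/6)
line VE meets RG at Z = (3/16, 3/16)
E = V + t·(Z−V) with t = 8/9, so VE:EZ = 8/9:1/9

VE:EZ = 8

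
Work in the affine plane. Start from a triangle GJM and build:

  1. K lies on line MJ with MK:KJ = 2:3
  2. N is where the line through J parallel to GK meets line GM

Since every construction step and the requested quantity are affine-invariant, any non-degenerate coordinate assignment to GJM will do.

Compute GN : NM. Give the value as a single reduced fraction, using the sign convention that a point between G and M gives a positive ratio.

GN:NM = -3/5

Work in coordinates with G = (0, 0), J = (1, 0), M = (0, 1).
1. K lies on line MJ with MK:KJ = 2:3 ⇒ K = (2/5, 3/5)
2. N is where the line through J parallel to GK meets line GM ⇒ N = (0, -3/2)
N = G + t·(M−G) with t = -3/2, so GN:NM = t:(1−t) = -3/2:5/2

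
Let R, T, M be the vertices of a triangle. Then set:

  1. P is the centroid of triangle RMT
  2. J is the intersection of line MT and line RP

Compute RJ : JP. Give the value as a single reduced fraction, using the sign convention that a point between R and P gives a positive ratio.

RJ:JP = -3

Work in coordinates with R = (0, 0), T = (1, 0), M = (0, 1).
1. P is the centroid of triangle RMT ⇒ P = (1/3, 1/3)
2. J is the intersection of line MT and line RP ⇒ J = (1/2, 1/2)
J = R + t·(P−R) with t = 3/2, so RJ:JP = t:(1−t) = 3/2:-1/2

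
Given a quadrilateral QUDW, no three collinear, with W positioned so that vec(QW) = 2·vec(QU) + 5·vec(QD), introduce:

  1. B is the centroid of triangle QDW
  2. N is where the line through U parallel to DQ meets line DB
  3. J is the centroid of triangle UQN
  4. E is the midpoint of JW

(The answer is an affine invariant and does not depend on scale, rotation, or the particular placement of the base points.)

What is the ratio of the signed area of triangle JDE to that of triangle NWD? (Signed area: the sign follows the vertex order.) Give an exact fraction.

Work in coordinates with Q = (0, 0), U = (1, 0), D = (0, 1), W = (2, 5).
1. B is the centroid of triangle QDW ⇒ B = (2/3, 2)
2. N is where the line through U parallel to DQ meets line DB ⇒ N = (1, 5/2)
3. J is the centroid of triangle UQN ⇒ J = (2/3, 5/6)
4. E is the midpoint of JW ⇒ E = (4/3, 35/12)
2·[JDE] = -3/2, 2·[NWD] = 1
[JDE]:[NWD] = -3/2:1 = -3/2

[JDE]:[NWD] = -3/2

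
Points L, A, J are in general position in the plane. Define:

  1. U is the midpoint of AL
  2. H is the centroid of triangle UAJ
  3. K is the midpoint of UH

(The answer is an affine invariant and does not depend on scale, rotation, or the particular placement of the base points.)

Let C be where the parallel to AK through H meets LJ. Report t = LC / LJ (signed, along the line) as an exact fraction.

t = 1/2

Assign L = (0, 0), A = (1, 0), J = (0, 1) — the answer is frame-independent, so this choice is without loss of generality.
1. U is the midpoint of AL ⇒ U = (1/2, 0)
2. H is the centroid of triangle UAJ ⇒ H = (1/2, 1/3)
3. K is the midpoint of UH ⇒ K = (1/2, 1/6)
through H parallel to AK: direction (-1/2, 1/6); meets LJ at C = (0, 1/2)
C = L + t·(J−L) with t = 1/2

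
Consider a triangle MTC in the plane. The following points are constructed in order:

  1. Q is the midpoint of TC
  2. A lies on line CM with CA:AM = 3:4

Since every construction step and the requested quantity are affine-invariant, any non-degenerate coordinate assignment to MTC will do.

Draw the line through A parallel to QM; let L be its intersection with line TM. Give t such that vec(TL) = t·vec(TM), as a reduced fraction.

t = 11/7

Choose coordinates M = (0, 0), T = (1, 0), C = (0, 1).
1. Q is the midpoint of TC ⇒ Q = (1/2, 1/2)
2. A lies on line CM with CA:AM = 3:4 ⇒ A = (0, 4/7)
through A parallel to QM: direction (-1/2, -1/2); meets TM at L = (-4/7, 0)
L = T + t·(M−T) with t = 11/7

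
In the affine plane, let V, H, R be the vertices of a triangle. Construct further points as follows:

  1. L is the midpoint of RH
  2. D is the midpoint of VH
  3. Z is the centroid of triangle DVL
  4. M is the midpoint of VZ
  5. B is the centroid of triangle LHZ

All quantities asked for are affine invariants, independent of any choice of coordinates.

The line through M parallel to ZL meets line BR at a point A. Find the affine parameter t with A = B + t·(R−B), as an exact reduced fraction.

Choose coordinates V = (0, 0), H = (1, 0), R = (0, 1).
1. L is the midpoint of RH ⇒ L = (1/2, 1/2)
2. D is the midpoint of VH ⇒ D = (1/2, 0)
3. Z is the centroid of triangle DVL ⇒ Z = (1/3, 1/6)
4. M is the midpoint of VZ ⇒ M = (1/6, 1/12)
5. B is the centroid of triangle LHZ ⇒ B = (11/18, 2/9)
through M parallel to ZL: direction (1/6, 1/3); meets BR at A = (55/144, 37/72)
A = B + t·(R−B) with t = 3/8

t = 3/8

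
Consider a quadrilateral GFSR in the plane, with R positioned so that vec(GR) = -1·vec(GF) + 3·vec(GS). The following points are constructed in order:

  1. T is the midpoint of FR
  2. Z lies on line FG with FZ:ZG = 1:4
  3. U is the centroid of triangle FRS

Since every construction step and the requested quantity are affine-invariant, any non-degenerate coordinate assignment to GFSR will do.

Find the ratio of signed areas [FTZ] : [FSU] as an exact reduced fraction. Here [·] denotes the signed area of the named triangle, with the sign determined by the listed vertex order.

Assign G = (0, 0), F = (1, 0), S = (0, 1), R = (-1, 3) — the answer is frame-independent, so this choice is without loss of generality.
1. T is the midpoint of FR ⇒ T = (0, 3/2)
2. Z lies on line FG with FZ:ZG = 1:4 ⇒ Z = (4/5, 0)
3. U is the centroid of triangle FRS ⇒ U = (0, 4/3)
2·[FTZ] = 3/10, 2·[FSU] = -1/3
[FTZ]:[FSU] = 3/10:-1/3 = -9/10

[FTZ]:[FSU] = -9/10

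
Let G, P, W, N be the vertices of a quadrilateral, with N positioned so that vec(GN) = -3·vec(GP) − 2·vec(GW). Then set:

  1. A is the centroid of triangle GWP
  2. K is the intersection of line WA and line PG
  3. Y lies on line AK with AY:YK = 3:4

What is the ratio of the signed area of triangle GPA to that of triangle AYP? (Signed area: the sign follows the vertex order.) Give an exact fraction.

[GPA]:[AYP] = 14/3

Set G = (0, 0), P = (1, 0), W = (0, 1), N = (-3, -2); any affine frame gives the same invariant.
1. A is the centroid of triangle GWP ⇒ A = (1/3, 1/3)
2. K is the intersection of line WA and line PG ⇒ K = (1/2, 0)
3. Y lies on line AK with AY:YK = 3:4 ⇒ Y = (17/42, 4/21)
2·[GPA] = 1/3, 2·[AYP] = 1/14
[GPA]:[AYP] = 1/3:1/14 = 14/3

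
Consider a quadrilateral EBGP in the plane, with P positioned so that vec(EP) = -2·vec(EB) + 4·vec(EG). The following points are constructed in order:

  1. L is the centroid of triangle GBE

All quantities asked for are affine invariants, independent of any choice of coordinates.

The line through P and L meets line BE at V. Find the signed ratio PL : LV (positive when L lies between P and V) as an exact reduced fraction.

Assign E = (0, 0), B = (1, 0), G = (0, 1), P = (-2, 4) — the answer is frame-independent, so this choice is without loss of generality.
1. L is the centroid of triangle GBE ⇒ L = (1/3, 1/3)
line PL meets BE at V = (6/11, 0)
L = P + t·(V−P) with t = 11/12, so PL:LV = 11/12:1/12

PL:LV = 11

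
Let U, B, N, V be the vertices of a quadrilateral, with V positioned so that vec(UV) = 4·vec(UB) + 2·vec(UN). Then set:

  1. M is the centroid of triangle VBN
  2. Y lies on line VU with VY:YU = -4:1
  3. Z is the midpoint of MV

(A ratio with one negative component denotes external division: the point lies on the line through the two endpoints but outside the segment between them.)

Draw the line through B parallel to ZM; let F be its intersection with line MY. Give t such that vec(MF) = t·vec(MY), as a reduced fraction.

Assign U = (0, 0), B = (1, 0), N = (0, 1), V = (4, 2) — the answer is frame-independent, so this choice is without loss of generality.
1. M is the centroid of triangle VBN ⇒ M = (5/3, 1)
2. Y lies on line VU with VY:YU = -4:1 ⇒ Y = (-4/3, -2/3)
3. Z is the midpoint of MV ⇒ Z = (17/6, 3/2)
through B parallel to ZM: direction (-7/6, -1/2); meets MY at F = (-95/24, -17/8)
F = M + t·(Y−M) with t = 15/8

t = 15/8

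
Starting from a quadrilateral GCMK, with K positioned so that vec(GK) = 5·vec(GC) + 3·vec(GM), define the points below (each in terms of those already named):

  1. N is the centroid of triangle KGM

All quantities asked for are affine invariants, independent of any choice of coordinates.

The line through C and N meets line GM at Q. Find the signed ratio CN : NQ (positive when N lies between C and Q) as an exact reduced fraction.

Assign G = (0, 0), C = (1, 0), M = (0, 1), K = (5, 3) — the answer is frame-independent, so this choice is without loss of generality.
1. N is the centroid of triangle KGM ⇒ N = (5/3, 4/3)
line CN meets GM at Q = (0, -2)
N = C + t·(Q−C) with t = -2/3, so CN:NQ = -2/3:5/3

CN:NQ = -2/5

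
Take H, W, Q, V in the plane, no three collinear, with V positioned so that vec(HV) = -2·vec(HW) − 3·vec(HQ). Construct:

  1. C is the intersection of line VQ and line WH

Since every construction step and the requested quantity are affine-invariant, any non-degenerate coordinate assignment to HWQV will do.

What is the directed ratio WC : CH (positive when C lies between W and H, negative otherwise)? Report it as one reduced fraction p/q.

WC:CH = -3

Work in coordinates with H = (0, 0), W = (1, 0), Q = (0, 1), V = (-2, -3).
1. C is the intersection of line VQ and line WH ⇒ C = (-1/2, 0)
C = W + t·(H−W) with t = 3/2, so WC:CH = t:(1−t) = 3/2:-1/2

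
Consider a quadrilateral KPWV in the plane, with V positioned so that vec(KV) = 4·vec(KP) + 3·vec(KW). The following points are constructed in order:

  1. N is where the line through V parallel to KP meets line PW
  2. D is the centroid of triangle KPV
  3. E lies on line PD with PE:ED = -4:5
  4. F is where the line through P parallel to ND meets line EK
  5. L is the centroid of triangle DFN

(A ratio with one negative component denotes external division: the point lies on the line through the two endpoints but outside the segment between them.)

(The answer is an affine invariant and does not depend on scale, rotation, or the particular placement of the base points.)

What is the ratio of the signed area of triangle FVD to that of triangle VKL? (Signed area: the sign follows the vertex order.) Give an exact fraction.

Set K = (0, 0), P = (1, 0), W = (0, 1), V = (4, 3); any affine frame gives the same invariant.
1. N is where the line through V parallel to KP meets line PW ⇒ N = (-2, 3)
2. D is the centroid of triangle KPV ⇒ D = (5/3, 1)
3. E lies on line PD with PE:ED = -4:5 ⇒ E = (-5/3, -4)
4. F is where the line through P parallel to ND meets line EK ⇒ F = (5/27, 4/9)
5. L is the centroid of triangle DFN ⇒ L = (-4/81, 40/27)
2·[FVD] = -5/3, 2·[VKL] = -164/27
[FVD]:[VKL] = -5/3:-164/27 = 45/164

[FVD]:[VKL] = 45/164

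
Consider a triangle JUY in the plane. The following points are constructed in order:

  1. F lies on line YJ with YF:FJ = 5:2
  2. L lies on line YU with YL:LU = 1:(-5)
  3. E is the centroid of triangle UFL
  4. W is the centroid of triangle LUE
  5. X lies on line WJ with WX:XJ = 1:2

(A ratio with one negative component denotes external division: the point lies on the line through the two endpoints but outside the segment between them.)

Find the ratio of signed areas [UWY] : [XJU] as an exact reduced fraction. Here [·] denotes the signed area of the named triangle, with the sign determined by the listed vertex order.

[UWY]:[XJU] = -15/74

Set J = (0, 0), U = (1, 0), Y = (0, 1); any affine frame gives the same invariant.
1. F lies on line YJ with YF:FJ = 5:2 ⇒ F = (0, 2/7)
2. L lies on line YU with YL:LU = 1:(-5) ⇒ L = (-1/4, 5/4)
3. E is the centroid of triangle UFL ⇒ E = (1/4, 43/84)
4. W is the centroid of triangle LUE ⇒ W = (1/3, 37/63)
5. X lies on line WJ with WX:XJ = 1:2 ⇒ X = (2/9, 74/189)
2·[UWY] = -5/63, 2·[XJU] = 74/189
[UWY]:[XJU] = -5/63:74/189 = -15/74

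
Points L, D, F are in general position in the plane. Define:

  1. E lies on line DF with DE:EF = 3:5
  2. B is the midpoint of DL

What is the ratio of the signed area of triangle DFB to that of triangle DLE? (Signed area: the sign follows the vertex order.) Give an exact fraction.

Set L = (0, 0), D = (1, 0), F = (0, 1); any affine frame gives the same invariant.
1. E lies on line DF with DE:EF = 3:5 ⇒ E = (5/8, 3/8)
2. B is the midpoint of DL ⇒ B = (1/2, 0)
2·[DFB] = 1/2, 2·[DLE] = -3/8
[DFB]:[DLE] = 1/2:-3/8 = -4/3

[DFB]:[DLE] = -4/3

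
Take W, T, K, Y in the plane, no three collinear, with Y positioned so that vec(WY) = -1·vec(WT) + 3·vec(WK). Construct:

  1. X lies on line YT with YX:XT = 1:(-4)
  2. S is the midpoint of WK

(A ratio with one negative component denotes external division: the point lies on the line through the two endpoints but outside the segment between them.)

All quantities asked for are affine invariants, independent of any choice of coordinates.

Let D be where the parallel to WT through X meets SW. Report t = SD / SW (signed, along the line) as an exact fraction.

t = -7

Set W = (0, 0), T = (1, 0), K = (0, 1), Y = (-1, 3); any affine frame gives the same invariant.
1. X lies on line YT with YX:XT = 1:(-4) ⇒ X = (-5/3, 4)
2. S is the midpoint of WK ⇒ S = (0, 1/2)
through X parallel to WT: direction (1, 0); meets SW at D = (0, 4)
D = S + t·(W−S) with t = -7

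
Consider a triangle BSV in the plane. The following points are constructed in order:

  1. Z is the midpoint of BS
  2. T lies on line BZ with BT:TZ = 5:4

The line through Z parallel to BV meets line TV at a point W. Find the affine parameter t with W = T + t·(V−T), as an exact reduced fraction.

Choose coordinates B = (0, 0), S = (1, 0), V = (0, 1).
1. Z is the midpoint of BS ⇒ Z = (1/2, 0)
2. T lies on line BZ with BT:TZ = 5:4 ⇒ T = (5/18, 0)
through Z parallel to BV: direction (0, 1); meets TV at W = (1/2, -4/5)
W = T + t·(V−T) with t = -4/5

t = -4/5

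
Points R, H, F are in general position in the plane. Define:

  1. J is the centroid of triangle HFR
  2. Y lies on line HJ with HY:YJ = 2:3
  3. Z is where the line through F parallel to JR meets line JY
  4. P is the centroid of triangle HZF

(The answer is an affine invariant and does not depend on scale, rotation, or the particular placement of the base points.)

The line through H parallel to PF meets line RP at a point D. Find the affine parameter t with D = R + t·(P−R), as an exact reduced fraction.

t = 2

Set R = (0, 0), H = (1, 0), F = (0, 1); any affine frame gives the same invariant.
1. J is the centroid of triangle HFR ⇒ J = (1/3, 1/3)
2. Y lies on line HJ with HY:YJ = 2:3 ⇒ Y = (11/15, 2/15)
3. Z is where the line through F parallel to JR meets line JY ⇒ Z = (-1/3, 2/3)
4. P is the centroid of triangle HZF ⇒ P = (2/9, 5/9)
through H parallel to PF: direction (-2/9, 4/9); meets RP at D = (4/9, 10/9)
D = R + t·(P−R) with t = 2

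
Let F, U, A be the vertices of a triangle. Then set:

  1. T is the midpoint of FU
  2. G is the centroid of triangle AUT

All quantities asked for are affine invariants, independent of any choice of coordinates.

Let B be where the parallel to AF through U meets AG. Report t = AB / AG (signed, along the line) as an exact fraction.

Set F = (0, 0), U = (1, 0), A = (0, 1); any affine frame gives the same invariant.
1. T is the midpoint of FU ⇒ T = (1/2, 0)
2. G is the centroid of triangle AUT ⇒ G = (1/2, 1/3)
through U parallel to AF: direction (0, -1); meets AG at B = (1, -1/3)
B = A + t·(G−A) with t = 2

t = 2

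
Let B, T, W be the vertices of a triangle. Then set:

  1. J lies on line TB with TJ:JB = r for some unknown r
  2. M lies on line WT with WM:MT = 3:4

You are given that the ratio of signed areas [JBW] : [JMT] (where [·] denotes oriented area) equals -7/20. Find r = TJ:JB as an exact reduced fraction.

Assign B = (0, 0), T = (1, 0), W = (0, 1) — the answer is frame-independent, so this choice is without loss of generality.
1. With TJ:JB = r, write λ = r/(r+1) so J = T + λ·(B−T); J is affine-linear in λ
2. M lies on line WT with WM:MT = 3:4 ⇒ M = (3/7, 4/7)
Every point depending on J is an affine combination of J and λ-independent points, so each such coordinate is linear in λ; the λ² term in each signed area is a multiple of (B−T)×(B−T) = 0, so 2·[JBW] and 2·[JMT] are each linear in λ. Evaluating at λ=0 and λ=1:
  2·[JBW] = λ − 1,   2·[JMT] = -4/7·λ
So [JBW]:[JMT] = (λ − 1) / (-4/7·λ). Setting this equal to -7/20:
  λ − 1 = -7/20·(-4/7·λ)  ⇒  λ = 5/4
Then r = λ/(1−λ) = (5/4)/(-1/4) = -5. Check: with r = -5, J = (-1/4, 0) and [JBW]:[JMT] = -7/20 as required.

r = -5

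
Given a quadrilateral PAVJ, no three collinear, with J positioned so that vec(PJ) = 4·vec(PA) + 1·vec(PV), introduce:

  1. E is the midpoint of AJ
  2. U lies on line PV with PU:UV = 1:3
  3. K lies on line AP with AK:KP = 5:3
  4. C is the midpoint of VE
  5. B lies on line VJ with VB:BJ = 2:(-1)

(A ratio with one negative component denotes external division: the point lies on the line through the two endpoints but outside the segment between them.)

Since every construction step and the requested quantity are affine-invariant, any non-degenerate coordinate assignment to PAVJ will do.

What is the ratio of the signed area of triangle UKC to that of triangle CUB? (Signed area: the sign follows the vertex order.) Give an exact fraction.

[UKC]:[CUB] = 8/49

Work in coordinates with P = (0, 0), A = (1, 0), V = (0, 1), J = (4, 1).
1. E is the midpoint of AJ ⇒ E = (5/2, 1/2)
2. U lies on line PV with PU:UV = 1:3 ⇒ U = (0, 1/4)
3. K lies on line AP with AK:KP = 5:3 ⇒ K = (3/8, 0)
4. C is the midpoint of VE ⇒ C = (5/4, 3/4)
5. B lies on line VJ with VB:BJ = 2:(-1) ⇒ B = (8, 1)
2·[UKC] = 1/2, 2·[CUB] = 49/16
[UKC]:[CUB] = 1/2:49/16 = 8/49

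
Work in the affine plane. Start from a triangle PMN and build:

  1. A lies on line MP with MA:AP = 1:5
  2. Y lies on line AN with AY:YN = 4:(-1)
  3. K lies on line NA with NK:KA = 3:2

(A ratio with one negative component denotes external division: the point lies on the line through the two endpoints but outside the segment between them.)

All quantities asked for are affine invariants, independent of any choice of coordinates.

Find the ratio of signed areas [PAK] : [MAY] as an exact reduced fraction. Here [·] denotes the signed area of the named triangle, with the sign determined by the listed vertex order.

[PAK]:[MAY] = -3/2

Set P = (0, 0), M = (1, 0), N = (0, 1); any affine frame gives the same invariant.
1. A lies on line MP with MA:AP = 1:5 ⇒ A = (5/6, 0)
2. Y lies on line AN with AY:YN = 4:(-1) ⇒ Y = (-5/18, 4/3)
3. K lies on line NA with NK:KA = 3:2 ⇒ K = (1/2, 2/5)
2·[PAK] = 1/3, 2·[MAY] = -2/9
[PAK]:[MAY] = 1/3:-2/9 = -3/2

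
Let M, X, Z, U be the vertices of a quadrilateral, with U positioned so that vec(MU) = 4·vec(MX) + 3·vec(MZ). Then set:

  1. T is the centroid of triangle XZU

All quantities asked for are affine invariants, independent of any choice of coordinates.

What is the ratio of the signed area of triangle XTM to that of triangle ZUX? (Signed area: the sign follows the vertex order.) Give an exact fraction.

[XTM]:[ZUX] = -2/9

Work in coordinates with M = (0, 0), X = (1, 0), Z = (0, 1), U = (4, 3).
1. T is the centroid of triangle XZU ⇒ T = (5/3, 4/3)
2·[XTM] = 4/3, 2·[ZUX] = -6
[XTM]:[ZUX] = 4/3:-6 = -2/9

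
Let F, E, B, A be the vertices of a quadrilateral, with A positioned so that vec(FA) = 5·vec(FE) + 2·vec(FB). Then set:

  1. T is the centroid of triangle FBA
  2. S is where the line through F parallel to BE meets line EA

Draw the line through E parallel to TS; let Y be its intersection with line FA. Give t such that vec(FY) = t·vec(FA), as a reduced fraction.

t = 1/3

Set F = (0, 0), E = (1, 0), B = (0, 1), A = (5, 2); any affine frame gives the same invariant.
1. T is the centroid of triangle FBA ⇒ T = (5/3, 1)
2. S is where the line through F parallel to BE meets line EA ⇒ S = (1/3, -1/3)
through E parallel to TS: direction (-4/3, -4/3); meets FA at Y = (5/3, 2/3)
Y = F + t·(A−F) with t = 1/3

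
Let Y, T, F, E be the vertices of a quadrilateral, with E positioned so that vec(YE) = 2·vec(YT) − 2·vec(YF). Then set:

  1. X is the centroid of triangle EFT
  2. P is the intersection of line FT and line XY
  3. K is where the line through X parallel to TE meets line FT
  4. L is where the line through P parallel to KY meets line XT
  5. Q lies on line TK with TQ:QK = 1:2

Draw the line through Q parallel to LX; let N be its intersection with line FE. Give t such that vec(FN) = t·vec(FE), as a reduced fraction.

Set Y = (0, 0), T = (1, 0), F = (0, 1), E = (2, -2); any affine frame gives the same invariant.
1. X is the centroid of triangle EFT ⇒ X = (1, -1/3)
2. P is the intersection of line FT and line XY ⇒ P = (3/2, -1/2)
3. K is where the line through X parallel to TE meets line FT ⇒ K = (2/3, 1/3)
4. L is where the line through P parallel to KY meets line XT ⇒ L = (1, -3/4)
5. Q lies on line TK with TQ:QK = 1:2 ⇒ Q = (8/9, 1/9)
through Q parallel to LX: direction (0, 5/12); meets FE at N = (8/9, -1/3)
N = F + t·(E−F) with t = 4/9

t = 4/9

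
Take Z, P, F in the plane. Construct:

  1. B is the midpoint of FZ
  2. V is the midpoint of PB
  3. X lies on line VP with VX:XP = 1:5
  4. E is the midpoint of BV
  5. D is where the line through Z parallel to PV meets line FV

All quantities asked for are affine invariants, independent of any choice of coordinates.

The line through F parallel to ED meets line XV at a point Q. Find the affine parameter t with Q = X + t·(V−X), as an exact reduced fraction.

Set Z = (0, 0), P = (1, 0), F = (0, 1); any affine frame gives the same invariant.
1. B is the midpoint of FZ ⇒ B = (0, 1/2)
2. V is the midpoint of PB ⇒ V = (1/2, 1/4)
3. X lies on line VP with VX:XP = 1:5 ⇒ X = (7/12, 5/24)
4. E is the midpoint of BV ⇒ E = (1/4, 3/8)
5. D is where the line through Z parallel to PV meets line FV ⇒ D = (1, -1/2)
through F parallel to ED: direction (3/4, -7/8); meets XV at Q = (3/4, 1/8)
Q = X + t·(V−X) with t = -2

t = -2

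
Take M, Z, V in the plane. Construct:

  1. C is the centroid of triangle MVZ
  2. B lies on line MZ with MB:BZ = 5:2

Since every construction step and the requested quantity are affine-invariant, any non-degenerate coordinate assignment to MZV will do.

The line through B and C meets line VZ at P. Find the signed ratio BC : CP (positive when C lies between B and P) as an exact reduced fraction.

Choose coordinates M = (0, 0), Z = (1, 0), V = (0, 1).
1. C is the centroid of triangle MVZ ⇒ C = (1/3, 1/3)
2. B lies on line MZ with MB:BZ = 5:2 ⇒ B = (5/7, 0)
line BC meets VZ at P = (3, -2)
C = B + t·(P−B) with t = -1/6, so BC:CP = -1/6:7/6

BC:CP = -1/7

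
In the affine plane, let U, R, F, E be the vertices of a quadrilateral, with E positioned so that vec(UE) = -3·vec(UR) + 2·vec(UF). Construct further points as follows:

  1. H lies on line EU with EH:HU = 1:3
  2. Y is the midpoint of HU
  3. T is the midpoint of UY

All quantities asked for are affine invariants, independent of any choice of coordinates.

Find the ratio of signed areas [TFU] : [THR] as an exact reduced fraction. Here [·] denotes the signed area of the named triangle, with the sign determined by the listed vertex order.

[TFU]:[THR] = 1/2

Assign U = (0, 0), R = (1, 0), F = (0, 1), E = (-3, 2) — the answer is frame-independent, so this choice is without loss of generality.
1. H lies on line EU with EH:HU = 1:3 ⇒ H = (-9/4, 3/2)
2. Y is the midpoint of HU ⇒ Y = (-9/8, 3/4)
3. T is the midpoint of UY ⇒ T = (-9/16, 3/8)
2·[TFU] = -9/16, 2·[THR] = -9/8
[TFU]:[THR] = -9/16:-9/8 = 1/2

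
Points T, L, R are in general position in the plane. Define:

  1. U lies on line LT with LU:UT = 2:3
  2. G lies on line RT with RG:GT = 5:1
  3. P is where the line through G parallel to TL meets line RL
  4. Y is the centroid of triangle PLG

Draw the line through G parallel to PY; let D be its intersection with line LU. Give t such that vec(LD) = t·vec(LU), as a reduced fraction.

t = 25/6

Set T = (0, 0), L = (1, 0), R = (0, 1); any affine frame gives the same invariant.
1. U lies on line LT with LU:UT = 2:3 ⇒ U = (3/5, 0)
2. G lies on line RT with RG:GT = 5:1 ⇒ G = (0, 1/6)
3. P is where the line through G parallel to TL meets line RL ⇒ P = (5/6, 1/6)
4. Y is the centroid of triangle PLG ⇒ Y = (11/18, 1/9)
through G parallel to PY: direction (-2/9, -1/18); meets LU at D = (-2/3, 0)
D = L + t·(U−L) with t = 25/6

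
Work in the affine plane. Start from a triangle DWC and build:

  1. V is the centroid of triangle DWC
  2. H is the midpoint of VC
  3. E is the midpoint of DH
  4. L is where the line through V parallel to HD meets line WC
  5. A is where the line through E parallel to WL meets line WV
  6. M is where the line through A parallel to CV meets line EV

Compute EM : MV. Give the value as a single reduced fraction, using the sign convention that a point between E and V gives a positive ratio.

EM:MV = -1/3

Choose coordinates D = (0, 0), W = (1, 0), C = (0, 1).
1. V is the centroid of triangle DWC ⇒ V = (1/3, 1/3)
2. H is the midpoint of VC ⇒ H = (1/6, 2/3)
3. E is the midpoint of DH ⇒ E = (1/12, 1/3)
4. L is where the line through V parallel to HD meets line WC ⇒ L = (2/5, 3/5)
5. A is where the line through E parallel to WL meets line WV ⇒ A = (-1/6, 7/12)
6. M is where the line through A parallel to CV meets line EV ⇒ M = (-1/24, 1/3)
M = E + t·(V−E) with t = -1/2, so EM:MV = t:(1−t) = -1/2:3/2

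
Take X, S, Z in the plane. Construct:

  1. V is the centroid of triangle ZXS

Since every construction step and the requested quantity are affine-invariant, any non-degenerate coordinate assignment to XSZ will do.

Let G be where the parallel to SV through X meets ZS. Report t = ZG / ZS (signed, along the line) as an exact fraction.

t = 2

Choose coordinates X = (0, 0), S = (1, 0), Z = (0, 1).
1. V is the centroid of triangle ZXS ⇒ V = (1/3, 1/3)
through X parallel to SV: direction (-2/3, 1/3); meets ZS at G = (2, -1)
G = Z + t·(S−Z) with t = 2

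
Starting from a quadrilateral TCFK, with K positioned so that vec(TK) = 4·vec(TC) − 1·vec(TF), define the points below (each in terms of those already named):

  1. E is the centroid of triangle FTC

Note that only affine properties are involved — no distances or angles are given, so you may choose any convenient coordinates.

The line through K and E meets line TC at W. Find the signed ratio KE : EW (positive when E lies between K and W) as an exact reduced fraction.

KE:EW = -4

Choose coordinates T = (0, 0), C = (1, 0), F = (0, 1), K = (4, -1).
1. E is the centroid of triangle FTC ⇒ E = (1/3, 1/3)
line KE meets TC at W = (5/4, 0)
E = K + t·(W−K) with t = 4/3, so KE:EW = 4/3:-1/3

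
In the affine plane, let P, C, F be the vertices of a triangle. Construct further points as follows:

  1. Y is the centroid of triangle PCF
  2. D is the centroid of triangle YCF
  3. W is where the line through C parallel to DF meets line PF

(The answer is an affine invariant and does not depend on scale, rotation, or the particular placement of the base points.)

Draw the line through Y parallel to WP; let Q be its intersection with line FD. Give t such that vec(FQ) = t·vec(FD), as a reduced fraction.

Assign P = (0, 0), C = (1, 0), F = (0, 1) — the answer is frame-independent, so this choice is without loss of generality.
1. Y is the centroid of triangle PCF ⇒ Y = (1/3, 1/3)
2. D is the centroid of triangle YCF ⇒ D = (4/9, 4/9)
3. W is where the line through C parallel to DF meets line PF ⇒ W = (0, 5/4)
through Y parallel to WP: direction (0, -5/4); meets FD at Q = (1/3, 7/12)
Q = F + t·(D−F) with t = 3/4

t = 3/4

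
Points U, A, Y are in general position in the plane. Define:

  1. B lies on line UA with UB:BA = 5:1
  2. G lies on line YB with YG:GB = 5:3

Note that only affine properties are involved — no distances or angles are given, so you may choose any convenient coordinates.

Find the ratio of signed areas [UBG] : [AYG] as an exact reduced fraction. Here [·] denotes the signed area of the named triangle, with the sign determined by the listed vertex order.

[UBG]:[AYG] = 3

Work in coordinates with U = (0, 0), A = (1, 0), Y = (0, 1).
1. B lies on line UA with UB:BA = 5:1 ⇒ B = (5/6, 0)
2. G lies on line YB with YG:GB = 5:3 ⇒ G = (25/48, 3/8)
2·[UBG] = 5/16, 2·[AYG] = 5/48
[UBG]:[AYG] = 5/16:5/48 = 3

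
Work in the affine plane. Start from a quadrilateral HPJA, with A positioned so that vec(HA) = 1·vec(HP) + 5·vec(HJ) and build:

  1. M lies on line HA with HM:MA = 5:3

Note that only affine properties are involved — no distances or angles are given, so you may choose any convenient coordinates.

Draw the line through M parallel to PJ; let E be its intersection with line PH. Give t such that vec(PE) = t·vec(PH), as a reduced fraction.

Set H = (0, 0), P = (1, 0), J = (0, 1), A = (1, 5); any affine frame gives the same invariant.
1. M lies on line HA with HM:MA = 5:3 ⇒ M = (5/8, 25/8)
through M parallel to PJ: direction (-1, 1); meets PH at E = (15/4, 0)
E = P + t·(H−P) with t = -11/4

t = -11/4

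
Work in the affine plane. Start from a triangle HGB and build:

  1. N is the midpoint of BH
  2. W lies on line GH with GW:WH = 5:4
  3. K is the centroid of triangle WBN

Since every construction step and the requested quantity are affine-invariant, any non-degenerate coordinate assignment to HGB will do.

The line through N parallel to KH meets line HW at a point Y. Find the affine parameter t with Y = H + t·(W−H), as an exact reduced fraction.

t = -1/3

Choose coordinates H = (0, 0), G = (1, 0), B = (0, 1).
1. N is the midpoint of BH ⇒ N = (0, 1/2)
2. W lies on line GH with GW:WH = 5:4 ⇒ W = (4/9, 0)
3. K is the centroid of triangle WBN ⇒ K = (4/27, 1/2)
through N parallel to KH: direction (-4/27, -1/2); meets HW at Y = (-4/27, 0)
Y = H + t·(W−H) with t = -1/3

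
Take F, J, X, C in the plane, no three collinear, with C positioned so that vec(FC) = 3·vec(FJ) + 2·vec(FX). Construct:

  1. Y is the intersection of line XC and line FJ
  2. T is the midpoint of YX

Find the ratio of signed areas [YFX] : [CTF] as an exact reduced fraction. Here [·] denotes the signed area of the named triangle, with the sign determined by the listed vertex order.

Work in coordinates with F = (0, 0), J = (1, 0), X = (0, 1), C = (3, 2).
1. Y is the intersection of line XC and line FJ ⇒ Y = (-3, 0)
2. T is the midpoint of YX ⇒ T = (-3/2, 1/2)
2·[YFX] = 3, 2·[CTF] = 9/2
[YFX]:[CTF] = 3:9/2 = 2/3

[YFX]:[CTF] = 2/3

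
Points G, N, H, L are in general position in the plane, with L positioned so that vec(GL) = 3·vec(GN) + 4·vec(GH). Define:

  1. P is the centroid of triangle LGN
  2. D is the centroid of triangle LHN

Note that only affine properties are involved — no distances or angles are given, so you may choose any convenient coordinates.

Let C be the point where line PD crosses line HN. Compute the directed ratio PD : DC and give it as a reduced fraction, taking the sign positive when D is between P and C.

Choose coordinates G = (0, 0), N = (1, 0), H = (0, 1), L = (3, 4).
1. P is the centroid of triangle LGN ⇒ P = (4/3, 4/3)
2. D is the centroid of triangle LHN ⇒ D = (4/3, 5/3)
line PD meets HN at C = (4/3, -1/3)
D = P + t·(C−P) with t = -1/5, so PD:DC = -1/5:6/5

PD:DC = -1/6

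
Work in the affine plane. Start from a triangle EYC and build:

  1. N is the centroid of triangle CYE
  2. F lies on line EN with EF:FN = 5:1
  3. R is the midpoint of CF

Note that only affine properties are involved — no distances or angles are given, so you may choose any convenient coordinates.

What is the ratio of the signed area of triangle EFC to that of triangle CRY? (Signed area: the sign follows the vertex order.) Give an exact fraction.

[EFC]:[CRY] = 5/4

Set E = (0, 0), Y = (1, 0), C = (0, 1); any affine frame gives the same invariant.
1. N is the centroid of triangle CYE ⇒ N = (1/3, 1/3)
2. F lies on line EN with EF:FN = 5:1 ⇒ F = (5/18, 5/18)
3. R is the midpoint of CF ⇒ R = (5/36, 23/36)
2·[EFC] = 5/18, 2·[CRY] = 2/9
[EFC]:[CRY] = 5/18:2/9 = 5/4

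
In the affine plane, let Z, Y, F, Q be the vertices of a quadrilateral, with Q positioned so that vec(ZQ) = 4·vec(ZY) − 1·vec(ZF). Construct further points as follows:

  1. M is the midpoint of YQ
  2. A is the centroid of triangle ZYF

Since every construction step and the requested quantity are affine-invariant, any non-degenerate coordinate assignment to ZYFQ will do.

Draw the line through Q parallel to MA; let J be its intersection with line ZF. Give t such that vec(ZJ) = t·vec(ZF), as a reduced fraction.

Work in coordinates with Z = (0, 0), Y = (1, 0), F = (0, 1), Q = (4, -1).
1. M is the midpoint of YQ ⇒ M = (5/2, -1/2)
2. A is the centroid of triangle ZYF ⇒ A = (1/3, 1/3)
through Q parallel to MA: direction (-13/6, 5/6); meets ZF at J = (0, 7/13)
J = Z + t·(F−Z) with t = 7/13

t = 7/13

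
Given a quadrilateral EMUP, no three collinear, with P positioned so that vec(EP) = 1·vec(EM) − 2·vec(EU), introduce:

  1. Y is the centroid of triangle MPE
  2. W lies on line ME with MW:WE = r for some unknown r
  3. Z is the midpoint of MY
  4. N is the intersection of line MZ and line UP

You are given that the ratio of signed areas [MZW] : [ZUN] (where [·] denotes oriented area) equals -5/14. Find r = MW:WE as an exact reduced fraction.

Set E = (0, 0), M = (1, 0), U = (0, 1), P = (1, -2); any affine frame gives the same invariant.
1. Y is the centroid of triangle MPE ⇒ Y = (2/3, -2/3)
2. With MW:WE = r, write λ = r/(r+1) so W = M + λ·(E−M); W is affine-linear in λ
3. Z is the midpoint of MY ⇒ Z = (5/6, -1/3)
4. N is the intersection of line MZ and line UP ⇒ N = (3/5, -4/5)
Every point depending on W is an affine combination of W and λ-independent points, so each such coordinate is linear in λ; the λ² term in each signed area is a multiple of (E−M)×(E−M) = 0, so 2·[MZW] and 2·[ZUN] are each linear in λ. Evaluating at λ=0 and λ=1:
  2·[MZW] = -1/3·λ,   2·[ZUN] = 7/10
So [MZW]:[ZUN] = (-1/3·λ) / (7/10). Setting this equal to -5/14:
  -1/3·λ = -5/14·(7/10)  ⇒  λ = 3/4
Then r = λ/(1−λ) = (3/4)/(1/4) = 3. Check: with r = 3, W = (1/4, 0) and [MZW]:[ZUN] = -5/14 as required.

r = 3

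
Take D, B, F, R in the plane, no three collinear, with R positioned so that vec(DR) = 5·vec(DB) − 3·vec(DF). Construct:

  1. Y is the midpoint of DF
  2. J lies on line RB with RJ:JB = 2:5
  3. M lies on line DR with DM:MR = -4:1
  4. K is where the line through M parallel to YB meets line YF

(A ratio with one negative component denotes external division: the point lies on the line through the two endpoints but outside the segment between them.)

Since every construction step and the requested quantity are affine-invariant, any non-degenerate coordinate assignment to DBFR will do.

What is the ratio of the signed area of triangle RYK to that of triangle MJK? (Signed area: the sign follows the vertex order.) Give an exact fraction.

[RYK]:[MJK] = 147/76

Set D = (0, 0), B = (1, 0), F = (0, 1), R = (5, -3); any affine frame gives the same invariant.
1. Y is the midpoint of DF ⇒ Y = (0, 1/2)
2. J lies on line RB with RJ:JB = 2:5 ⇒ J = (27/7, -15/7)
3. M lies on line DR with DM:MR = -4:1 ⇒ M = (20/3, -4)
4. K is where the line through M parallel to YB meets line YF ⇒ K = (0, -2/3)
2·[RYK] = 35/6, 2·[MJK] = 190/63
[RYK]:[MJK] = 35/6:190/63 = 147/76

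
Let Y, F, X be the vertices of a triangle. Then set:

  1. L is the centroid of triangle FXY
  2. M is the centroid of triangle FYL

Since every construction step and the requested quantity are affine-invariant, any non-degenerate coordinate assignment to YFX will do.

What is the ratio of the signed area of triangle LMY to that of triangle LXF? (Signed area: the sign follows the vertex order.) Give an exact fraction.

Choose coordinates Y = (0, 0), F = (1, 0), X = (0, 1).
1. L is the centroid of triangle FXY ⇒ L = (1/3, 1/3)
2. M is the centroid of triangle FYL ⇒ M = (4/9, 1/9)
2·[LMY] = -1/9, 2·[LXF] = -1/3
[LMY]:[LXF] = -1/9:-1/3 = 1/3

[LMY]:[LXF] = 1/3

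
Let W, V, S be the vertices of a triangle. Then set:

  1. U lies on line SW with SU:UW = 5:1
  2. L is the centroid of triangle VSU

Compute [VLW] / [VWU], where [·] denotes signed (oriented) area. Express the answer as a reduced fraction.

[VLW]:[VWU] = -7/3

Choose coordinates W = (0, 0), V = (1, 0), S = (0, 1).
1. U lies on line SW with SU:UW = 5:1 ⇒ U = (0, 1/6)
2. L is the centroid of triangle VSU ⇒ L = (1/3, 7/18)
2·[VLW] = 7/18, 2·[VWU] = -1/6
[VLW]:[VWU] = 7/18:-1/6 = -7/3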